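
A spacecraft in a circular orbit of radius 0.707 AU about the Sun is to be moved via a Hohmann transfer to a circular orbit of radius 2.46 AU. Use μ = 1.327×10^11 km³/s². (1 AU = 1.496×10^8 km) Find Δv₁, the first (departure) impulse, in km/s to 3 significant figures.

In km: r₁ = 0.707 × 1.496×10^8 = 1.057672×10^8 km; r₂ = 2.46 × 1.496×10^8 = 3.68016×10^8 km.
The Hohmann ellipse has a_t = (r₁ + r₂)/2 = 2.368916×10^8 km.
On the circular orbit at r = 1.057672×10^8 km, v_c = √(μ/r) = 35.421 km/s.
Vis-viva on the transfer ellipse at r = 1.057672×10^8 km gives v_t = √[μ(2/r − 1/a_t)] = 44.149 km/s.
Δv₁ = |v_t − v_c| = |44.149 − 35.421| = 8.728 km/s.

Δv₁ = 8.73 km/s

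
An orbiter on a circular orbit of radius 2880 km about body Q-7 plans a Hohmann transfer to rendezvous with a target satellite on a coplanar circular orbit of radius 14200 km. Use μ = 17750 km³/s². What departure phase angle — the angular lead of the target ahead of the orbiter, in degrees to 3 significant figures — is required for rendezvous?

φ = 96.0°

The Hohmann ellipse has a_t = (r₁ + r₂)/2 = 8540 km.
The half-period of the transfer ellipse is t = π√(a_t³/μ) = 18609.6 s.
Target angular speed ω₂ = √(μ/r₂³) = 7.87348×10^-5 rad/s.
Angle swept by the target during transfer: ω₂·t = 1.46522 rad = 83.951°.
Arrival is 180° from departure on the ellipse, so φ = 180° − 83.951° = 96.0°.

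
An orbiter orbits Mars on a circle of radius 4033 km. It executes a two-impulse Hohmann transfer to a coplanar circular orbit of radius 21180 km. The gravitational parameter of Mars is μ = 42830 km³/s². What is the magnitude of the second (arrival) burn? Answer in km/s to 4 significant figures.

Δv₂ = 0.6177 km/s

The Hohmann ellipse has a_t = (r₁ + r₂)/2 = 12606.5 km.
Circular speed at r = 21180 km: v_c = √(μ/r) = 1.422 km/s.
Transfer-orbit speed at the same r (vis-viva, a = a_t): v_t = √[μ(2/r − 1/a_t)] = 0.8043 km/s.
Δv₂ = |v_t − v_c| = |0.8043 − 1.422| = 0.6177 km/s.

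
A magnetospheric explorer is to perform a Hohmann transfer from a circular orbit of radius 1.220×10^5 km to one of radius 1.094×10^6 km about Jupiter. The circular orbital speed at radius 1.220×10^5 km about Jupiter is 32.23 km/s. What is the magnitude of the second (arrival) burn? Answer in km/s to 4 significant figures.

From the circular-orbit relation v² = μ/r at r = 1.220×10^5 km: μ = v²r = (32.23)² × 1.220×10^5 = 1.26730×10^8 km³/s².
Transfer-ellipse semi-major axis a_t = (r₁ + r₂)/2 = (1.220×10^5 + 1.094×10^6)/2 = 6.080×10^5 km.
On the circular orbit at r = 1.094×10^6 km, v_c = √(μ/r) = 10.763 km/s.
Transfer-orbit speed at the same r (vis-viva, a = a_t): v_t = √[μ(2/r − 1/a_t)] = 4.8213 km/s.
Δv₂ = |v_t − v_c| = |4.8213 − 10.763| = 5.942 km/s.

Δv₂ = 5.942 km/s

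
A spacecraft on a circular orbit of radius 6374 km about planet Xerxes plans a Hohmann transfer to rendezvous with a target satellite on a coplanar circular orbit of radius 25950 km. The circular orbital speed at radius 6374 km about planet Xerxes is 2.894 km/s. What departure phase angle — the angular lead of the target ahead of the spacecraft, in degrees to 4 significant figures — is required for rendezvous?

φ = 91.53°

From the circular-orbit relation v² = μ/r at r = 6374 km: μ = v²r = (2.894)² × 6374 = 53383.8 km³/s².
The Hohmann ellipse has a_t = (r₁ + r₂)/2 = 16162 km.
The half-period of the transfer ellipse is t = π√(a_t³/μ) = 27937.5 s.
The target's mean motion on its circular orbit is ω₂ = √(μ/r₂³) = 5.52712×10^-5 rad/s.
Angle swept by the target during transfer: ω₂·t = 1.5441 rad = 88.47°.
The spacecraft traverses 180° on the transfer ellipse, so the target must lead by 180° − 88.47° = 91.53°.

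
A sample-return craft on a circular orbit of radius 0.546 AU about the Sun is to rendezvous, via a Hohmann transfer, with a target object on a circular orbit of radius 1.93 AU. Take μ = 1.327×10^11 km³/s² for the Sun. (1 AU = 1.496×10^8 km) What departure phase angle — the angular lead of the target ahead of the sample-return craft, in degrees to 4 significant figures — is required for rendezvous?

In km: r₁ = 0.546 × 1.496×10^8 = 8.16816×10^7 km; r₂ = 1.93 × 1.496×10^8 = 2.88728×10^8 km.
Transfer-ellipse semi-major axis a_t = (r₁ + r₂)/2 = (8.16816×10^7 + 2.88728×10^8)/2 = 1.852048×10^8 km.
Transfer time t = π√(a_t³/μ) = 2.17367×10^7 s.
Target angular speed ω₂ = √(μ/r₂³) = 7.42510×10^-8 rad/s.
Angle swept by the target during transfer: ω₂·t = 1.61397 rad = 92.47°.
Arrival is 180° from departure on the ellipse, so φ = 180° − 92.47° = 87.53°.

φ = 87.53°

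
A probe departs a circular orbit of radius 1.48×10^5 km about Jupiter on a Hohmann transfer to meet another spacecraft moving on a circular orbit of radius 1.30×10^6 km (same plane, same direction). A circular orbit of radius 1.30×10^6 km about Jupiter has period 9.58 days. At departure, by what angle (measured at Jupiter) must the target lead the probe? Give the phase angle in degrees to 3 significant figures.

From Kepler's third law T² = 4π²r³/μ at r = 1.30×10^6 km, T = 9.58 days = 9.58 × 86400 s = 8.27712×10^5 s: μ = 4π²r³/T² = 1.26599×10^8 km³/s².
Semi-major axis of the transfer orbit: a_t = (1.480×10^5 + 1.300×10^6)/2 = 7.240×10^5 km.
The half-period of the transfer ellipse is t = π√(a_t³/μ) = 1.720×10^5 s.
Target angular speed ω₂ = √(μ/r₂³) = 7.591×10^-6 rad/s.
Angle swept by the target during transfer: ω₂·t = 1.3057 rad = 74.81°.
Arrival is 180° from departure on the ellipse, so φ = 180° − 74.81° = 105°.

φ = 105°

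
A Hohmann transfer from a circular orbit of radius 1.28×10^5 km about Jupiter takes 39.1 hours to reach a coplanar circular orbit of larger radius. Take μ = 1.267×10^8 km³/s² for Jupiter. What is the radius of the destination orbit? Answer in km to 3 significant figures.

Transfer time t = 39.1 hours = 1.4076×10^5 s, and t = π√(a_t³/μ).
So a_t = (μ t²/π²)^(1/3) = (1.267×10^8 × (1.4076×10^5)² / π²)^(1/3) = 6.3360×10^5 km.
Since a_t = (r₁ + r₂)/2, r₂ = 2a_t − r₁ = 2×6.3360×10^5 − 1.280×10^5 = 1.1392×10^6 km.

r₂ = 1.14×10^6 km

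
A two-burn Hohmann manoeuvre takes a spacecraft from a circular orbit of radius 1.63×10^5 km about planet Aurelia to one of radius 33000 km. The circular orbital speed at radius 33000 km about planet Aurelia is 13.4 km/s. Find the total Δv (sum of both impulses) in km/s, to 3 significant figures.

Δv = 6.41 km/s

From the circular-orbit relation v² = μ/r at r = 33000 km: μ = v²r = (13.4)² × 33000 = 5.92548×10^6 km³/s².
Semi-major axis of the transfer orbit: a_t = (1.630×10^5 + 33000)/2 = 98000 km.
At r₁ the circular-orbit speed is v₁ = √(μ/r₁) = 6.0293 km/s.
Transfer-orbit speed at r₁ (v² = μ(2/r − 1/a)): v_a = √[μ(2/r₁ − 1/a_t)] = 3.4987 km/s.
First burn Δv₁ = |v_a − v₁| = 2.5306 km/s.
Circular speed at r₂: v₂ = √(μ/r₂) = 13.4000 km/s.
Transfer-orbit speed at r₂: v_p = √[μ(2/r₂ − 1/a_t)] = 17.2817 km/s.
Second burn Δv₂ = |v₂ − v_p| = 3.8817 km/s.
Δv = Δv₁ + Δv₂ = 2.5306 + 3.8817 = 6.412 km/s.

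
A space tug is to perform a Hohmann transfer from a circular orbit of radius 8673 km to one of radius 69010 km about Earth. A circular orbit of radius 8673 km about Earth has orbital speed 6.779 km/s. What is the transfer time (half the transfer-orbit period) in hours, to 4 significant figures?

From the circular-orbit relation v² = μ/r at r = 8673 km: μ = v²r = (6.779)² × 8673 = 3.98566×10^5 km³/s².
Semi-major axis of the transfer orbit: a_t = (8673 + 69010)/2 = 38841.5 km.
By Kepler's third law the transfer-orbit period is T = 2π√(a_t³/μ), so t = T/2 = 38090 s.
Converting: 38090 s ÷ 3600 s/hour = 10.58 hours.

t = 10.58 hours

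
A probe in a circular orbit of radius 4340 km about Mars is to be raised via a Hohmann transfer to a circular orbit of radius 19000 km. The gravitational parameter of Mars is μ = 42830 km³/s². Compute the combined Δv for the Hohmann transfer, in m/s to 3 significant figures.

Semi-major axis of the transfer orbit: a_t = (4340 + 19000)/2 = 11670 km.
Circular speed at r₁: v₁ = √(μ/r₁) = √(42830/4340) = 3.141 km/s.
Transfer-orbit speed at r₁ (vis-viva): v_p = √[μ(2/r₁ − 1/a_t)] = 4.008 km/s.
First burn Δv₁ = |v_p − v₁| = 0.8670 km/s.
At r₂, v₂ = √(μ/r₂) = 1.5014 km/s.
Transfer-orbit speed at r₂: v_a = √[μ(2/r₂ − 1/a_t)] = 0.91560 km/s.
Second burn Δv₂ = |v₂ − v_a| = 0.5858 km/s.
Δv = Δv₁ + Δv₂ = 0.8670 + 0.5858 = 1.453 km/s.

Δv = 1450 m/s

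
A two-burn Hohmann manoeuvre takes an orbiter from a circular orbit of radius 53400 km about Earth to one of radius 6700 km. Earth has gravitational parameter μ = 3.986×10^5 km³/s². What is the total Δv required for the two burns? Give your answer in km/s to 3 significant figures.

Δv = 4.01 km/s

Transfer-ellipse semi-major axis a_t = (r₁ + r₂)/2 = (53400 + 6700)/2 = 30050 km.
At r₁ the circular-orbit speed is v₁ = √(μ/r₁) = 2.732 km/s.
On the transfer ellipse at r₁, v² = μ(2/r − 1/a) gives v_a = √[μ(2/r₁ − 1/a_t)] = 1.290 km/s.
First burn Δv₁ = |v_a − v₁| = 1.442 km/s.
Circular speed at r₂: v₂ = √(μ/r₂) = 7.7131 km/s.
Transfer-orbit speed at r₂: v_p = √[μ(2/r₂ − 1/a_t)] = 10.282 km/s.
Second burn Δv₂ = |v₂ − v_p| = 2.569 km/s.
Δv = Δv₁ + Δv₂ = 1.442 + 2.569 = 4.011 km/s.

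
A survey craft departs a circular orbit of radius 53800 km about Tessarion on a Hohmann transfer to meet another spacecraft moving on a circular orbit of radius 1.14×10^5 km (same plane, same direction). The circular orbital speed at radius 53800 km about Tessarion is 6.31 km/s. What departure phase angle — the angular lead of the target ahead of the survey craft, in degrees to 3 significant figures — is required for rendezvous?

From the circular-orbit relation v² = μ/r at r = 53800 km: μ = v²r = (6.31)² × 53800 = 2.14211×10^6 km³/s².
Semi-major axis of the transfer orbit: a_t = (53800 + 1.140×10^5)/2 = 83900 km.
Transfer time t = π√(a_t³/μ) = 52164 s.
The target's mean motion on its circular orbit is ω₂ = √(μ/r₂³) = 3.8024×10^-5 rad/s.
Angle swept by the target during transfer: ω₂·t = 1.9835 rad = 113.6°.
The survey craft traverses 180° on the transfer ellipse, so the target must lead by 180° − 113.6° = 66.4°.

φ = 66.4°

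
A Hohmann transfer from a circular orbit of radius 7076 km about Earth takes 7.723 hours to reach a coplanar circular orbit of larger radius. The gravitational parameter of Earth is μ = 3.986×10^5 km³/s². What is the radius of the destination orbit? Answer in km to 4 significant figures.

r₂ = 55900 km

Transfer time t = 7.723 hours = 27802.8 s, and t = π√(a_t³/μ).
So a_t = (μ t²/π²)^(1/3) = (3.986×10^5 × (27802.8)² / π²)^(1/3) = 31488 km.
Since a_t = (r₁ + r₂)/2, r₂ = 2a_t − r₁ = 2×31488 − 7076 = 55900 km.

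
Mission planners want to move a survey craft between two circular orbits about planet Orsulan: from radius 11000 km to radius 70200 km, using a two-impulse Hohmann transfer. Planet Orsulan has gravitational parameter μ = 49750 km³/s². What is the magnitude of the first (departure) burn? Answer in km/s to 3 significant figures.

The Hohmann ellipse has a_t = (r₁ + r₂)/2 = 40600 km.
Circular speed at r = 11000 km: v_c = √(μ/r) = 2.12667 km/s.
Vis-viva on the transfer ellipse at r = 11000 km gives v_t = √[μ(2/r − 1/a_t)] = 2.79644 km/s.
Δv₁ = |v_t − v_c| = |2.79644 − 2.12667| = 0.6698 km/s.

Δv₁ = 0.670 km/s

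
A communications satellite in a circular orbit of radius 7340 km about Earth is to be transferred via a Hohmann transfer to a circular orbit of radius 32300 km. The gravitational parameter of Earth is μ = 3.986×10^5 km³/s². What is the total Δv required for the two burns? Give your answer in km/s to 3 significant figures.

Δv = 3.41 km/s

The Hohmann ellipse has a_t = (r₁ + r₂)/2 = 19820 km.
At r₁ the circular-orbit speed is v₁ = √(μ/r₁) = 7.369 km/s.
Transfer-orbit speed at r₁ (vis-viva equation): v_p = √[μ(2/r₁ − 1/a_t)] = 9.407 km/s.
First burn Δv₁ = |v_p − v₁| = 2.038 km/s.
Circular speed at r₂: v₂ = √(μ/r₂) = 3.513 km/s.
Transfer-orbit speed at r₂: v_a = √[μ(2/r₂ − 1/a_t)] = 2.138 km/s.
Second burn Δv₂ = |v₂ − v_a| = 1.375 km/s.
Total Δv = Δv₁ + Δv₂ = 3.413 km/s.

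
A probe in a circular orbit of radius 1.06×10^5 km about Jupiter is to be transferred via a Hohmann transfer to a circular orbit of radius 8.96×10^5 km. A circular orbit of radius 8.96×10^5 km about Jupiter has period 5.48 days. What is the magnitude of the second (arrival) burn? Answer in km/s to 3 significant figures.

Δv₂ = 6.42 km/s

From Kepler's third law T² = 4π²r³/μ at r = 8.96×10^5 km, T = 5.48 days = 5.48 × 86400 s = 4.73472×10^5 s: μ = 4π²r³/T² = 1.26676×10^8 km³/s².
Transfer-ellipse semi-major axis a_t = (r₁ + r₂)/2 = (1.060×10^5 + 8.960×10^5)/2 = 5.010×10^5 km.
On the circular orbit at r = 8.960×10^5 km, v_c = √(μ/r) = 11.89 km/s.
Vis-viva on the transfer ellipse at r = 8.960×10^5 km gives v_t = √[μ(2/r − 1/a_t)] = 5.469 km/s.
Δv₂ = |v_t − v_c| = |5.469 − 11.89| = 6.421 km/s.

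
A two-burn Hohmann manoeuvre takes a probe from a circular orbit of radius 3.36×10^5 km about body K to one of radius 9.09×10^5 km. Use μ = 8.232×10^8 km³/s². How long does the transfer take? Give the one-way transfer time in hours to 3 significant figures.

Semi-major axis of the transfer orbit: a_t = (3.360×10^5 + 9.090×10^5)/2 = 6.225×10^5 km.
Transfer time t = π√(a_t³/μ) = π√((6.225×10^5)³ / 8.232×10^8) = 53780 s.
Converting: 53780 s ÷ 3600 s/hour = 14.9 hours.

t = 14.9 hours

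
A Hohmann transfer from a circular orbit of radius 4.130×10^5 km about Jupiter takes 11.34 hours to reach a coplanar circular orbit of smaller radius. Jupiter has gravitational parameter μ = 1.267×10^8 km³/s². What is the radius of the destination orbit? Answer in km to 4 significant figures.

r₂ = 1.422×10^5 km

Transfer time t = 11.34 hours = 40824 s, and t = π√(a_t³/μ).
So a_t = (μ t²/π²)^(1/3) = (1.267×10^8 × (40824)² / π²)^(1/3) = 2.7761×10^5 km.
Since a_t = (r₁ + r₂)/2, r₂ = 2a_t − r₁ = 2×2.7761×10^5 − 4.130×10^5 = 1.4222×10^5 km.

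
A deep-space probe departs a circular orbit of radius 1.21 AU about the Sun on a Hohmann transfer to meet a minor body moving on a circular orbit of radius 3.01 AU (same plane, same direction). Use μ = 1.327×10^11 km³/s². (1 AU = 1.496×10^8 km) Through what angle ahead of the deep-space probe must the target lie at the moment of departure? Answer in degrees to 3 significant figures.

In km: r₁ = 1.21 × 1.496×10^8 = 1.81016×10^8 km; r₂ = 3.01 × 1.496×10^8 = 4.50296×10^8 km.
Transfer-ellipse semi-major axis a_t = (r₁ + r₂)/2 = (1.81016×10^8 + 4.50296×10^8)/2 = 3.15656×10^8 km.
Transfer time t = π√(a_t³/μ) = 4.8365×10^7 s.
The target's mean motion on its circular orbit is ω₂ = √(μ/r₂³) = 3.8123×10^-8 rad/s.
Angle swept by the target during transfer: ω₂·t = 1.8438 rad = 105.6°.
Arrival is 180° from departure on the ellipse, so φ = 180° − 105.6° = 74.4°.

φ = 74.4°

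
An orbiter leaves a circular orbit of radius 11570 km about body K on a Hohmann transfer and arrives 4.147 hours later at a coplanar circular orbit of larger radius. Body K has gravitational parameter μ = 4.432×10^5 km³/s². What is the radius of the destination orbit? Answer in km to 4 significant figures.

r₂ = 31530 km

Transfer time t = 4.147 hours = 14929.2 s, and t = π√(a_t³/μ).
So a_t = (μ t²/π²)^(1/3) = (4.432×10^5 × (14929.2)² / π²)^(1/3) = 21551 km.
Since a_t = (r₁ + r₂)/2, r₂ = 2a_t − r₁ = 2×21551 − 11570 = 31532 km.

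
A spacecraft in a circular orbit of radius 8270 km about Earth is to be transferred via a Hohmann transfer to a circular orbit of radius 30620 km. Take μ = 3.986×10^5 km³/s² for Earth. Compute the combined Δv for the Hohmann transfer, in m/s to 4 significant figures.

Semi-major axis of the transfer orbit: a_t = (8270 + 30620)/2 = 19445 km.
At r₁ the circular-orbit speed is v₁ = √(μ/r₁) = 6.943 km/s.
On the transfer ellipse at r₁, v² = μ(2/r − 1/a) gives v_p = √[μ(2/r₁ − 1/a_t)] = 8.712 km/s.
First burn Δv₁ = |v_p − v₁| = 1.769 km/s.
Circular speed at r₂: v₂ = √(μ/r₂) = 3.608 km/s.
Transfer-orbit speed at r₂: v_a = √[μ(2/r₂ − 1/a_t)] = 2.353 km/s.
Second burn Δv₂ = |v₂ − v_a| = 1.255 km/s.
Δv = Δv₁ + Δv₂ = 1.769 + 1.255 = 3.024 km/s.

Δv = 3024 m/s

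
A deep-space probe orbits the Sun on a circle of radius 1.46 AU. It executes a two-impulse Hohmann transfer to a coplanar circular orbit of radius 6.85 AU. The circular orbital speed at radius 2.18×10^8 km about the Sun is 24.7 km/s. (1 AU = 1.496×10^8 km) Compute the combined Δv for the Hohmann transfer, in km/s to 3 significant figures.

From the circular-orbit relation v² = μ/r at r = 2.18×10^8 km: μ = v²r = (24.7)² × 2.18×10^8 = 1.33000×10^11 km³/s².
In km: r₁ = 1.46 × 1.496×10^8 = 2.18416×10^8 km; r₂ = 6.85 × 1.496×10^8 = 1.02476×10^9 km.
The Hohmann ellipse has a_t = (r₁ + r₂)/2 = 6.21588×10^8 km.
At r₁ the circular-orbit speed is v₁ = √(μ/r₁) = 24.676 km/s.
On the transfer ellipse at r₁, v² = μ(2/r − 1/a) gives v_p = √[μ(2/r₁ − 1/a_t)] = 31.684 km/s.
First burn Δv₁ = |v_p − v₁| = 7.008 km/s.
At r₂, v₂ = √(μ/r₂) = 11.392 km/s.
Transfer-orbit speed at r₂: v_a = √[μ(2/r₂ − 1/a_t)] = 6.7531 km/s.
Second burn Δv₂ = |v₂ − v_a| = 4.639 km/s.
Δv = Δv₁ + Δv₂ = 7.008 + 4.639 = 11.65 km/s.

Δv = 11.6 km/s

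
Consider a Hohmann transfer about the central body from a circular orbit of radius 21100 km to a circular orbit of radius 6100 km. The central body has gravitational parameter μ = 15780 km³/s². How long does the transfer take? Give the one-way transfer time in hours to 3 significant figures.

t = 11.0 hours

The Hohmann ellipse has a_t = (r₁ + r₂)/2 = 13600 km.
Half the transfer-orbit period gives t = π√(a_t³/μ) = 39660 s.
Converting: 39660 s ÷ 3600 s/hour = 11.0 hours.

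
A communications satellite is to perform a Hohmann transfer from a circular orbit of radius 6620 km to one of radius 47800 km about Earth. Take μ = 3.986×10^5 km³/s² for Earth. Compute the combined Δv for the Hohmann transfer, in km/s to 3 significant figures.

Δv = 3.99 km/s

Semi-major axis of the transfer orbit: a_t = (6620 + 47800)/2 = 27210 km.
At r₁ the circular-orbit speed is v₁ = √(μ/r₁) = 7.7596 km/s.
Transfer-orbit speed at r₁ (vis-viva): v_p = √[μ(2/r₁ − 1/a_t)] = 10.285 km/s.
First burn Δv₁ = |v_p − v₁| = 2.525 km/s.
Circular speed at r₂: v₂ = √(μ/r₂) = 2.8877 km/s.
Transfer-orbit speed at r₂: v_a = √[μ(2/r₂ − 1/a_t)] = 1.4244 km/s.
Second burn Δv₂ = |v₂ − v_a| = 1.463 km/s.
Δv = Δv₁ + Δv₂ = 2.525 + 1.463 = 3.988 km/s.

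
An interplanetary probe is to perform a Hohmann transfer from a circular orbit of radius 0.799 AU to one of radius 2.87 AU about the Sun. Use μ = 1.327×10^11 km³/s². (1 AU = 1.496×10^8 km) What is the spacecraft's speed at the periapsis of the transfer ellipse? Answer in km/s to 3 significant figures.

v = 41.7 km/s

In km: r₁ = 0.799 × 1.496×10^8 = 1.195304×10^8 km; r₂ = 2.87 × 1.496×10^8 = 4.29352×10^8 km.
The Hohmann ellipse has a_t = (r₁ + r₂)/2 = 2.744412×10^8 km.
The periapsis of the transfer ellipse is at r = 1.195304×10^8 km.
Applying v² = μ(2/r − 1/a_t): v = 41.68 km/s.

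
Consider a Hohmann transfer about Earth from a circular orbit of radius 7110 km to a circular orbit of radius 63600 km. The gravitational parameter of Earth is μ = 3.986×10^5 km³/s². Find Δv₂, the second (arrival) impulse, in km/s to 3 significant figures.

Δv₂ = 1.38 km/s

The Hohmann ellipse has a_t = (r₁ + r₂)/2 = 35355 km.
On the circular orbit at r = 63600 km, v_c = √(μ/r) = 2.5035 km/s.
Transfer-orbit speed at the same r (vis-viva, a = a_t): v_t = √[μ(2/r − 1/a_t)] = 1.1227 km/s.
Δv₂ = |v_t − v_c| = |1.1227 − 2.5035| = 1.381 km/s.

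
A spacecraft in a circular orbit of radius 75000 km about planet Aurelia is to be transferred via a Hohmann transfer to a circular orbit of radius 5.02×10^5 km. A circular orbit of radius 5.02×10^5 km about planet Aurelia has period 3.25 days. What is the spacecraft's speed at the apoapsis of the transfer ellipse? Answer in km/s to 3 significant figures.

v = 5.73 km/s

From Kepler's third law T² = 4π²r³/μ at r = 5.02×10^5 km, T = 3.25 days = 3.25 × 86400 s = 2.808×10^5 s: μ = 4π²r³/T² = 6.33398×10^7 km³/s².
Transfer-ellipse semi-major axis a_t = (r₁ + r₂)/2 = (75000 + 5.020×10^5)/2 = 2.885×10^5 km.
The apoapsis of the transfer ellipse is at r = 5.020×10^5 km.
Vis-viva: v = √[μ(2/r − 1/a_t)] = √[6.33398×10^7 × (2/5.020×10^5 − 1/2.885×10^5)] = 5.727 km/s.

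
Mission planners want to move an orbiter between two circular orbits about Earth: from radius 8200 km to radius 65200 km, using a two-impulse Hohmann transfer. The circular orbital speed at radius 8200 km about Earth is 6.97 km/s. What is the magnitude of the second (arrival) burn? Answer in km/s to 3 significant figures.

Δv₂ = 1.30 km/s

From the circular-orbit relation v² = μ/r at r = 8200 km: μ = v²r = (6.97)² × 8200 = 3.98363×10^5 km³/s².
Transfer-ellipse semi-major axis a_t = (r₁ + r₂)/2 = (8200 + 65200)/2 = 36700 km.
On the circular orbit at r = 65200 km, v_c = √(μ/r) = 2.4718 km/s.
Transfer-orbit speed at the same r (vis-viva, a = a_t): v_t = √[μ(2/r − 1/a_t)] = 1.1684 km/s.
Δv₂ = |v_t − v_c| = |1.1684 − 2.4718| = 1.303 km/s.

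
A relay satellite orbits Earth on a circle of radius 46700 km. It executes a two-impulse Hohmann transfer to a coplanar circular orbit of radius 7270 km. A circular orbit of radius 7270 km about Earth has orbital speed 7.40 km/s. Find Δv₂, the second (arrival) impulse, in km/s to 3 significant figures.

From the circular-orbit relation v² = μ/r at r = 7270 km: μ = v²r = (7.40)² × 7270 = 3.98105×10^5 km³/s².
Transfer-ellipse semi-major axis a_t = (r₁ + r₂)/2 = (46700 + 7270)/2 = 26985 km.
On the circular orbit at r = 7270 km, v_c = √(μ/r) = 7.400 km/s.
Transfer-orbit speed at the same r (vis-viva, a = a_t): v_t = √[μ(2/r − 1/a_t)] = 9.735 km/s.
Δv₂ = |v_t − v_c| = |9.735 − 7.400| = 2.335 km/s.

Δv₂ = 2.33 km/s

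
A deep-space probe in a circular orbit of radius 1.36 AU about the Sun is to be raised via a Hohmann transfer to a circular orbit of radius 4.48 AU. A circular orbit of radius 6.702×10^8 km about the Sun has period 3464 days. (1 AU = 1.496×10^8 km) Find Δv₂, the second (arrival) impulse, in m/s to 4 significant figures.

From Kepler's third law T² = 4π²r³/μ at r = 6.702×10^8 km, T = 3464 days = 3464 × 86400 s = 2.992896×10^8 s: μ = 4π²r³/T² = 1.32675×10^11 km³/s².
In km: r₁ = 1.36 × 1.496×10^8 = 2.03456×10^8 km; r₂ = 4.48 × 1.496×10^8 = 6.70208×10^8 km.
The Hohmann ellipse has a_t = (r₁ + r₂)/2 = 4.36832×10^8 km.
On the circular orbit at r = 6.70208×10^8 km, v_c = √(μ/r) = 14.07 km/s.
Vis-viva on the transfer ellipse at r = 6.70208×10^8 km gives v_t = √[μ(2/r − 1/a_t)] = 9.602 km/s.
Δv₂ = |v_t − v_c| = |9.602 − 14.07| = 4.468 km/s.

Δv₂ = 4468 m/s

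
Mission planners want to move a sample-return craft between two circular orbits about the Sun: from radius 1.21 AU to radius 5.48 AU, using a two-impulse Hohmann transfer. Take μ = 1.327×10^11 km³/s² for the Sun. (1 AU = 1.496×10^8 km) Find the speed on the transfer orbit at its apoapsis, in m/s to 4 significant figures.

v = 7652 m/s

In km: r₁ = 1.21 × 1.496×10^8 = 1.81016×10^8 km; r₂ = 5.48 × 1.496×10^8 = 8.19808×10^8 km.
Transfer-ellipse semi-major axis a_t = (r₁ + r₂)/2 = (1.81016×10^8 + 8.19808×10^8)/2 = 5.00412×10^8 km.
The apoapsis of the transfer ellipse is at r = 8.19808×10^8 km.
From the vis-viva equation, v = √[μ(2/r − 1/a_t)] = 7.652 km/s.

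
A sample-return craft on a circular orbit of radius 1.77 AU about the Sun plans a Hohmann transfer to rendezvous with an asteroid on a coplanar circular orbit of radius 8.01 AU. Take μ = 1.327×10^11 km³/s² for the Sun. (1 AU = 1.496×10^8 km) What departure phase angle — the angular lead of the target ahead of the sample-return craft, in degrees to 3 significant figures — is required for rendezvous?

φ = 94.1°

In km: r₁ = 1.77 × 1.496×10^8 = 2.64792×10^8 km; r₂ = 8.01 × 1.496×10^8 = 1.198296×10^9 km.
Semi-major axis of the transfer orbit: a_t = (2.64792×10^8 + 1.198296×10^9)/2 = 7.31544×10^8 km.
Transfer time t = π√(a_t³/μ) = 1.7064×10^8 s.
Target angular speed ω₂ = √(μ/r₂³) = 8.7819×10^-9 rad/s.
Angle swept by the target during transfer: ω₂·t = 1.4985 rad = 85.86°.
The sample-return craft traverses 180° on the transfer ellipse, so the target must lead by 180° − 85.86° = 94.1°.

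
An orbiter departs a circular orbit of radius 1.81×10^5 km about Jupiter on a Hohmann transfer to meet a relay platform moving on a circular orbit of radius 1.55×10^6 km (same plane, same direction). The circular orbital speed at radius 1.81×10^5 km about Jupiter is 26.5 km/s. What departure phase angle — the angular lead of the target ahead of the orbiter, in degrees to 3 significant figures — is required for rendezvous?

From the circular-orbit relation v² = μ/r at r = 1.81×10^5 km: μ = v²r = (26.5)² × 1.81×10^5 = 1.27107×10^8 km³/s².
Transfer-ellipse semi-major axis a_t = (r₁ + r₂)/2 = (1.810×10^5 + 1.550×10^6)/2 = 8.655×10^5 km.
The half-period of the transfer ellipse is t = π√(a_t³/μ) = 2.244×10^5 s.
The target's mean motion on its circular orbit is ω₂ = √(μ/r₂³) = 5.842×10^-6 rad/s.
Angle swept by the target during transfer: ω₂·t = 1.311 rad = 75.11°.
The orbiter traverses 180° on the transfer ellipse, so the target must lead by 180° − 75.11° = 105°.

φ = 105°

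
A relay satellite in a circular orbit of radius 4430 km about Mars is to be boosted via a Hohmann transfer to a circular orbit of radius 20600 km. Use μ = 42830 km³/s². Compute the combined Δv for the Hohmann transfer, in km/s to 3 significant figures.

Δv = 1.46 km/s

Semi-major axis of the transfer orbit: a_t = (4430 + 20600)/2 = 12515 km.
Circular speed at r₁: v₁ = √(μ/r₁) = √(42830/4430) = 3.10937 km/s.
On the transfer ellipse at r₁, v² = μ(2/r − 1/a) gives v_p = √[μ(2/r₁ − 1/a_t)] = 3.98924 km/s.
First burn Δv₁ = |v_p − v₁| = 0.8799 km/s.
Circular speed at r₂: v₂ = √(μ/r₂) = 1.4419 km/s.
Transfer-orbit speed at r₂: v_a = √[μ(2/r₂ − 1/a_t)] = 0.85788 km/s.
Second burn Δv₂ = |v₂ − v_a| = 0.5840 km/s.
Δv = Δv₁ + Δv₂ = 0.8799 + 0.5840 = 1.464 km/s.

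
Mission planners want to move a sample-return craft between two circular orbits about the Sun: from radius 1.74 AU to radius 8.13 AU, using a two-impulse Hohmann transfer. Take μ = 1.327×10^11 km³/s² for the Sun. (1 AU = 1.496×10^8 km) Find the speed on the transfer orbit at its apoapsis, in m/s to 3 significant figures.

In km: r₁ = 1.74 × 1.496×10^8 = 2.60304×10^8 km; r₂ = 8.13 × 1.496×10^8 = 1.216248×10^9 km.
Semi-major axis of the transfer orbit: a_t = (2.60304×10^8 + 1.216248×10^9)/2 = 7.38276×10^8 km.
The apoapsis of the transfer ellipse is at r = 1.216248×10^9 km.
Vis-viva: v = √[μ(2/r − 1/a_t)] = √[1.327×10^11 × (2/1.216248×10^9 − 1/7.38276×10^8)] = 6.202 km/s.

v = 6200 m/s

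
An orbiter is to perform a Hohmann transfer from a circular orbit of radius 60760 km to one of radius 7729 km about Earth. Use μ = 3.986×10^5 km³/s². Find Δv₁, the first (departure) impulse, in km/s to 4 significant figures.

Semi-major axis of the transfer orbit: a_t = (60760 + 7729)/2 = 34244.5 km.
Circular speed at r = 60760 km: v_c = √(μ/r) = 2.561 km/s.
Vis-viva on the transfer ellipse at r = 60760 km gives v_t = √[μ(2/r − 1/a_t)] = 1.217 km/s.
Δv₁ = |v_t − v_c| = |1.217 − 2.561| = 1.344 km/s.

Δv₁ = 1.344 km/s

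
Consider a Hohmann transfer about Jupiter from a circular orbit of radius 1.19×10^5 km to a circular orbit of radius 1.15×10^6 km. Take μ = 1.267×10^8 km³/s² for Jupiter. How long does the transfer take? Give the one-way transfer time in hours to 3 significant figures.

Semi-major axis of the transfer orbit: a_t = (1.190×10^5 + 1.150×10^6)/2 = 6.345×10^5 km.
Half the transfer-orbit period gives t = π√(a_t³/μ) = 1.411×10^5 s.
Converting: 1.411×10^5 s ÷ 3600 s/hour = 39.2 hours.

t = 39.2 hours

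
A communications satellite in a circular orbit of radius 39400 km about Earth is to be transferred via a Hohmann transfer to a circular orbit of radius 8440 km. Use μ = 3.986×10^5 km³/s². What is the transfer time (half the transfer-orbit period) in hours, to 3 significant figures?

Transfer-ellipse semi-major axis a_t = (r₁ + r₂)/2 = (39400 + 8440)/2 = 23920 km.
By Kepler's third law the transfer-orbit period is T = 2π√(a_t³/μ), so t = T/2 = 18410 s.
Converting: 18410 s ÷ 3600 s/hour = 5.11 hours.

t = 5.11 hours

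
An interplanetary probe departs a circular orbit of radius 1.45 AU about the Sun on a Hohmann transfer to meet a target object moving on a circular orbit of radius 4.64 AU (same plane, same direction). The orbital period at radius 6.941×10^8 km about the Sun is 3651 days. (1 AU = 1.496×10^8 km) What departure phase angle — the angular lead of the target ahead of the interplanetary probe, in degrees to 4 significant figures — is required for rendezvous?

From Kepler's third law T² = 4π²r³/μ at r = 6.941×10^8 km, T = 3651 days = 3651 × 86400 s = 3.154464×10^8 s: μ = 4π²r³/T² = 1.32671×10^11 km³/s².
In km: r₁ = 1.45 × 1.496×10^8 = 2.1692×10^8 km; r₂ = 4.64 × 1.496×10^8 = 6.94144×10^8 km.
The Hohmann ellipse has a_t = (r₁ + r₂)/2 = 4.55532×10^8 km.
Transfer time t = π√(a_t³/μ) = 8.3857×10^7 s.
The target's mean motion on its circular orbit is ω₂ = √(μ/r₂³) = 1.9916×10^-8 rad/s.
Angle swept by the target during transfer: ω₂·t = 1.6701 rad = 95.69°.
Arrival is 180° from departure on the ellipse, so φ = 180° − 95.69° = 84.31°.

φ = 84.31°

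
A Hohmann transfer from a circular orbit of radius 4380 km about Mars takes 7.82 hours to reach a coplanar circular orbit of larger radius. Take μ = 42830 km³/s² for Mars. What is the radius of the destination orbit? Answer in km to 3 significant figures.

Transfer time t = 7.82 hours = 28152 s, and t = π√(a_t³/μ).
So a_t = (μ t²/π²)^(1/3) = (42830 × (28152)² / π²)^(1/3) = 15095 km.
Since a_t = (r₁ + r₂)/2, r₂ = 2a_t − r₁ = 2×15095 − 4380 = 25810 km.

r₂ = 25800 km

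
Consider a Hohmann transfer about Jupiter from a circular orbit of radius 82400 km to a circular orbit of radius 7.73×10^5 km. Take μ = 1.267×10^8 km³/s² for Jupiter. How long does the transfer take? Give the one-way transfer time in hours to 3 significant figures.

Transfer-ellipse semi-major axis a_t = (r₁ + r₂)/2 = (82400 + 7.730×10^5)/2 = 4.277×10^5 km.
Transfer time t = π√(a_t³/μ) = π√((4.277×10^5)³ / 1.267×10^8) = 78070 s.
Converting: 78070 s ÷ 3600 s/hour = 21.7 hours.

t = 21.7 hours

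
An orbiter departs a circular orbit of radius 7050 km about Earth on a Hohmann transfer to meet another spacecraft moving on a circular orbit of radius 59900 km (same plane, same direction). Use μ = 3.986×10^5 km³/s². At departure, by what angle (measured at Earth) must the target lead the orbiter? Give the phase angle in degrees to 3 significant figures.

φ = 105°

The Hohmann ellipse has a_t = (r₁ + r₂)/2 = 33475 km.
Transfer time t = π√(a_t³/μ) = 30476.3 s.
Target angular speed ω₂ = √(μ/r₂³) = 4.30654×10^-5 rad/s.
Angle swept by the target during transfer: ω₂·t = 1.3125 rad = 75.20°.
The orbiter traverses 180° on the transfer ellipse, so the target must lead by 180° − 75.20° = 105°.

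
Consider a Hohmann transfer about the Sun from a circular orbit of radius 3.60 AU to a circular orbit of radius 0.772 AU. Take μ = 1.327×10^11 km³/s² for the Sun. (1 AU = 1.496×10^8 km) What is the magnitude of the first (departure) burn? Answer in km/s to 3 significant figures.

In km: r₁ = 3.60 × 1.496×10^8 = 5.3856×10^8 km; r₂ = 0.772 × 1.496×10^8 = 1.154912×10^8 km.
Semi-major axis of the transfer orbit: a_t = (5.3856×10^8 + 1.154912×10^8)/2 = 3.270256×10^8 km.
On the circular orbit at r = 5.3856×10^8 km, v_c = √(μ/r) = 15.697 km/s.
Transfer-orbit speed at the same r (vis-viva, a = a_t): v_t = √[μ(2/r − 1/a_t)] = 9.3283 km/s.
Δv₁ = |v_t − v_c| = |9.3283 − 15.697| = 6.369 km/s.

Δv₁ = 6.37 km/s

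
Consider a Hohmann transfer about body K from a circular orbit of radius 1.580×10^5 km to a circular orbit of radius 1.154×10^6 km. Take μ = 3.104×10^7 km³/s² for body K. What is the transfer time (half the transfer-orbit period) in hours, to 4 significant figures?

t = 83.22 hours

Semi-major axis of the transfer orbit: a_t = (1.580×10^5 + 1.154×10^6)/2 = 6.560×10^5 km.
Transfer time t = π√(a_t³/μ) = π√((6.560×10^5)³ / 3.104×10^7) = 2.996×10^5 s.
Converting: 2.996×10^5 s ÷ 3600 s/hour = 83.22 hours.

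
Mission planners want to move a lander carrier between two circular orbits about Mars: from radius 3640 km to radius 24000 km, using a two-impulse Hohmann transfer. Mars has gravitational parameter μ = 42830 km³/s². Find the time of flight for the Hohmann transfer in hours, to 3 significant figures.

t = 6.85 hours

Semi-major axis of the transfer orbit: a_t = (3640 + 24000)/2 = 13820 km.
By Kepler's third law the transfer-orbit period is T = 2π√(a_t³/μ), so t = T/2 = 24660 s.
Converting: 24660 s ÷ 3600 s/hour = 6.85 hours.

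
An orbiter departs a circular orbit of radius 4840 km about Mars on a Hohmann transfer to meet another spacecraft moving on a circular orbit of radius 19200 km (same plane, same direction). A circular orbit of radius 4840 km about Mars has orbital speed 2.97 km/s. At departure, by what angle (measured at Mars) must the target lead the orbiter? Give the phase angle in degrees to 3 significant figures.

From the circular-orbit relation v² = μ/r at r = 4840 km: μ = v²r = (2.97)² × 4840 = 42693.2 km³/s².
Transfer-ellipse semi-major axis a_t = (r₁ + r₂)/2 = (4840 + 19200)/2 = 12020 km.
The half-period of the transfer ellipse is t = π√(a_t³/μ) = 20037 s.
Target angular speed ω₂ = √(μ/r₂³) = 7.7665×10^-5 rad/s.
Angle swept by the target during transfer: ω₂·t = 1.5562 rad = 89.16°.
Arrival is 180° from departure on the ellipse, so φ = 180° − 89.16° = 90.8°.

φ = 90.8°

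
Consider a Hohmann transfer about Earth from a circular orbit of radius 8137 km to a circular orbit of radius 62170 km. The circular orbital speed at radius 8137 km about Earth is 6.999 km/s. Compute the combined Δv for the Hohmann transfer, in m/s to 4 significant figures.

From the circular-orbit relation v² = μ/r at r = 8137 km: μ = v²r = (6.999)² × 8137 = 3.98599×10^5 km³/s².
The Hohmann ellipse has a_t = (r₁ + r₂)/2 = 35153.5 km.
At r₁ the circular-orbit speed is v₁ = √(μ/r₁) = 6.999 km/s.
Transfer-orbit speed at r₁ (v² = μ(2/r − 1/a)): v_p = √[μ(2/r₁ − 1/a_t)] = 9.308 km/s.
First burn Δv₁ = |v_p − v₁| = 2.309 km/s.
At r₂, v₂ = √(μ/r₂) = 2.532 km/s.
Transfer-orbit speed at r₂: v_a = √[μ(2/r₂ − 1/a_t)] = 1.218 km/s.
Second burn Δv₂ = |v₂ − v_a| = 1.314 km/s.
Δv = Δv₁ + Δv₂ = 2.309 + 1.314 = 3.623 km/s.

Δv = 3623 m/s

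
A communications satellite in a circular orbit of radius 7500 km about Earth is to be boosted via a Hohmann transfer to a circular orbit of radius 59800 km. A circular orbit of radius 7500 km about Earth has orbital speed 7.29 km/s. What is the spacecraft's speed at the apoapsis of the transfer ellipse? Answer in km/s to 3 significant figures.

From the circular-orbit relation v² = μ/r at r = 7500 km: μ = v²r = (7.29)² × 7500 = 3.98581×10^5 km³/s².
The Hohmann ellipse has a_t = (r₁ + r₂)/2 = 33650 km.
The apoapsis of the transfer ellipse is at r = 59800 km.
Applying v² = μ(2/r − 1/a_t): v = 1.219 km/s.

v = 1.22 km/s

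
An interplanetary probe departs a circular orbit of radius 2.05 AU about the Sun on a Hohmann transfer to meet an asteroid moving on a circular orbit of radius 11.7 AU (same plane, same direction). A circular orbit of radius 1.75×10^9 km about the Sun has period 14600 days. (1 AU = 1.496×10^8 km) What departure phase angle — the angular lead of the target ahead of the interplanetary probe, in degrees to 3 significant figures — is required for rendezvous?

From Kepler's third law T² = 4π²r³/μ at r = 1.75×10^9 km, T = 14600 days = 14600 × 86400 s = 1.26144×10^9 s: μ = 4π²r³/T² = 1.32966×10^11 km³/s².
In km: r₁ = 2.05 × 1.496×10^8 = 3.0668×10^8 km; r₂ = 11.7 × 1.496×10^8 = 1.75032×10^9 km.
The Hohmann ellipse has a_t = (r₁ + r₂)/2 = 1.0285×10^9 km.
Transfer time t = π√(a_t³/μ) = 2.8418×10^8 s.
The target's mean motion on its circular orbit is ω₂ = √(μ/r₂³) = 4.9796×10^-9 rad/s.
Angle swept by the target during transfer: ω₂·t = 1.4151 rad = 81.08°.
Arrival is 180° from departure on the ellipse, so φ = 180° − 81.08° = 98.9°.

φ = 98.9°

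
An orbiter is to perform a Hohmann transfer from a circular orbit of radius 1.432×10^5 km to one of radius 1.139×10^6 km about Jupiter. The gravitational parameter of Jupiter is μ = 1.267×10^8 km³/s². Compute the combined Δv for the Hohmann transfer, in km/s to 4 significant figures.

Δv = 15.46 km/s

Semi-major axis of the transfer orbit: a_t = (1.432×10^5 + 1.139×10^6)/2 = 6.411×10^5 km.
Circular speed at r₁: v₁ = √(μ/r₁) = √(1.267×10^8/1.432×10^5) = 29.745 km/s.
Transfer-orbit speed at r₁ (vis-viva equation): v_p = √[μ(2/r₁ − 1/a_t)] = 39.647 km/s.
First burn Δv₁ = |v_p − v₁| = 9.902 km/s.
Circular speed at r₂: v₂ = √(μ/r₂) = 10.547 km/s.
Transfer-orbit speed at r₂: v_a = √[μ(2/r₂ − 1/a_t)] = 4.9847 km/s.
Second burn Δv₂ = |v₂ − v_a| = 5.562 km/s.
Δv = Δv₁ + Δv₂ = 9.902 + 5.562 = 15.46 km/s.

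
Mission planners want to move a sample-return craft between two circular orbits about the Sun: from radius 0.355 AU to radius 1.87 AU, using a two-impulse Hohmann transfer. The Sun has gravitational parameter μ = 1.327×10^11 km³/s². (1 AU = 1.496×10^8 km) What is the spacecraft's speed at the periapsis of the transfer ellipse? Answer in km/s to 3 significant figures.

v = 64.8 km/s

In km: r₁ = 0.355 × 1.496×10^8 = 5.3108×10^7 km; r₂ = 1.87 × 1.496×10^8 = 2.79752×10^8 km.
The Hohmann ellipse has a_t = (r₁ + r₂)/2 = 1.6643×10^8 km.
The periapsis of the transfer ellipse is at r = 5.3108×10^7 km.
Applying v² = μ(2/r − 1/a_t): v = 64.81 km/s.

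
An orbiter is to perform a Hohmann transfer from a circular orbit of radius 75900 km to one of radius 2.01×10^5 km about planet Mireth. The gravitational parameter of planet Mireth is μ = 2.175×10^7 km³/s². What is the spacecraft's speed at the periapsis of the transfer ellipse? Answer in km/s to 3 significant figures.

Semi-major axis of the transfer orbit: a_t = (75900 + 2.010×10^5)/2 = 1.3845×10^5 km.
The periapsis of the transfer ellipse is at r = 75900 km.
Applying v² = μ(2/r − 1/a_t): v = 20.40 km/s.

v = 20.4 km/s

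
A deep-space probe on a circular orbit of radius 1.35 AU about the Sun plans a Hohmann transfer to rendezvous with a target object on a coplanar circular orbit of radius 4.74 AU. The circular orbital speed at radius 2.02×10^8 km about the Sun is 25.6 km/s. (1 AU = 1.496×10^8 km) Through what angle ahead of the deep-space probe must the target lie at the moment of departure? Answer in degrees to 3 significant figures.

From the circular-orbit relation v² = μ/r at r = 2.02×10^8 km: μ = v²r = (25.6)² × 2.02×10^8 = 1.32383×10^11 km³/s².
In km: r₁ = 1.35 × 1.496×10^8 = 2.0196×10^8 km; r₂ = 4.74 × 1.496×10^8 = 7.09104×10^8 km.
Transfer-ellipse semi-major axis a_t = (r₁ + r₂)/2 = (2.0196×10^8 + 7.09104×10^8)/2 = 4.55532×10^8 km.
The half-period of the transfer ellipse is t = π√(a_t³/μ) = 8.3948×10^7 s.
Target angular speed ω₂ = √(μ/r₂³) = 1.9269×10^-8 rad/s.
Angle swept by the target during transfer: ω₂·t = 1.6176 rad = 92.68°.
Arrival is 180° from departure on the ellipse, so φ = 180° − 92.68° = 87.3°.

φ = 87.3°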